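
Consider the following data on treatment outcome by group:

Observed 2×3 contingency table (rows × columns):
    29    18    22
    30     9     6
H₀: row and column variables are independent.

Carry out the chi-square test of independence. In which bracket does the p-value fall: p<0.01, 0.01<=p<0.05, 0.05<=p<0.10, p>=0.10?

p-value bracket: 0.01<=p<0.05

Row totals [69, 45], col totals [59, 27, 28], n=114
χ² = (29−35.71)²/35.71 + (18−16.34)²/16.34 + (22−16.95)²/16.95 + (30−23.29)²/23.29 + (9−10.66)²/10.66 + (6−11.05)²/11.05 = 7.4368
df = 2
p-value (upper-tail) = 0.02427
→ bracket: 0.01<=p<0.05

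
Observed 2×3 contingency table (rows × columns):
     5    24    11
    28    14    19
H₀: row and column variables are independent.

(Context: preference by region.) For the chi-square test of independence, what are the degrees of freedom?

df = (r−1)(c−1) = (2−1)·(3−1) = 2

degrees of freedom = 2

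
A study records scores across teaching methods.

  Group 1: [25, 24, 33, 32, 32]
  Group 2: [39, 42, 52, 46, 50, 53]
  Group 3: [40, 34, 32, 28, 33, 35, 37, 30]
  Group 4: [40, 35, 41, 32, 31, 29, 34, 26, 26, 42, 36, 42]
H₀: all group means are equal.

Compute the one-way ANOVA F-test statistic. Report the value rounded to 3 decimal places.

test statistic = 12.898

Group means [29.20, 47.00, 33.62, 34.50], grand mean 35.839
SSB = Σnᵢ(x̄ᵢ−x̄)² = 1028.519; SSW = ΣΣ(x−x̄ᵢ)² = 717.675
MSB = 1028.519/3 = 342.8395; MSW = 717.675/27 = 26.5806
F = MSB/MSW = 12.8981
df = (3, 27)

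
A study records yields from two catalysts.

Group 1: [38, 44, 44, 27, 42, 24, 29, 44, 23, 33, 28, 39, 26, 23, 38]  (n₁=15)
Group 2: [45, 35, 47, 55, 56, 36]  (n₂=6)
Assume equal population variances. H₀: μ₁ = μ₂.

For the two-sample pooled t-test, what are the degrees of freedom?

degrees of freedom = 19

df = n₁ + n₂ − 2 = 15 + 6 − 2 = 19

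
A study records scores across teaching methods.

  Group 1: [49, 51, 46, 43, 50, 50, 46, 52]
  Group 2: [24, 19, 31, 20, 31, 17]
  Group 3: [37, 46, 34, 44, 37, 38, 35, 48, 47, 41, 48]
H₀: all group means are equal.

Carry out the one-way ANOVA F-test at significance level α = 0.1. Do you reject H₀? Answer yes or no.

reject H₀: yes

Group means [48.38, 23.67, 41.36], grand mean 39.360
SSB = Σnᵢ(x̄ᵢ−x̄)² = 2172.006; SSW = ΣΣ(x−x̄ᵢ)² = 545.754
MSB = 2172.006/2 = 1086.0031; MSW = 545.754/22 = 24.8070
F = MSB/MSW = 43.7781
df = (2, 22)
p-value (upper-tail) = 0.00000
At α=0.1: p < α → reject H₀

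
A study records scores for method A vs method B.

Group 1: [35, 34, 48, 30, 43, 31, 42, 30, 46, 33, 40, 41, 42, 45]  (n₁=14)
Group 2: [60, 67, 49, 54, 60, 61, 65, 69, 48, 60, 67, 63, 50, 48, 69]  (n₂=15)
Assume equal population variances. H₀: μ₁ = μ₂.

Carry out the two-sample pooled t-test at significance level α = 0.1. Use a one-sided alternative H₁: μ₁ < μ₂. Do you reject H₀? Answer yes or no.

x̄₁=38.571, s₁=6.235, n₁=14
x̄₂=59.333, s₂=7.715, n₂=15
s_p² = [13·6.235² + 14·7.715²]/27 = 49.5838
SE = √(s_p²·(1/14+1/15)) = 2.6167
t = (38.571−59.333)/2.6167 = -7.9343
df = 27
p-value (one-sided, H₁ less) = 0.00000
At α=0.1: p < α → reject H₀

reject H₀: yes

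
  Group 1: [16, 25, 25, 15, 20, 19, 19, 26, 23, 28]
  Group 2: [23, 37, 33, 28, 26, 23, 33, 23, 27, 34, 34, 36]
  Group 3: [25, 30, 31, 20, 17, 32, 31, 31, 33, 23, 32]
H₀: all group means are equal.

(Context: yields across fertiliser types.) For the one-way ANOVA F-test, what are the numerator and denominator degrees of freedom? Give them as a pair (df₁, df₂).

k = 3 groups, N = 33 total
df = (k−1, N−k) = (3−1, 33−3) = (2, 30)

degrees of freedom = [2, 30]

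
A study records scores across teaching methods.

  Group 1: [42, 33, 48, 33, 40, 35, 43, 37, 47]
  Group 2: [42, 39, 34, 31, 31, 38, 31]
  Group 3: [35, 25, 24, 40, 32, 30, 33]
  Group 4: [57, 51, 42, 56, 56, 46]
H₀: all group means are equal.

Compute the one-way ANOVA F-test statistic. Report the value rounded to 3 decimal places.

Group means [39.78, 35.14, 31.29, 51.33], grand mean 39.000
SSB = Σnᵢ(x̄ᵢ−x̄)² = 1438.825; SSW = ΣΣ(x−x̄ᵢ)² = 759.175
MSB = 1438.825/3 = 479.6085; MSW = 759.175/25 = 30.3670
F = MSB/MSW = 15.7937
df = (3, 25)

test statistic = 15.794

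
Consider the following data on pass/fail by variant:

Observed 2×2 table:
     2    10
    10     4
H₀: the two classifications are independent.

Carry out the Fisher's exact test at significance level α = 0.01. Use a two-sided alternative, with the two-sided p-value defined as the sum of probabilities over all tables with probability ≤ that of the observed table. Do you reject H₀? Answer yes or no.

Margins: r₁=12, r₂=14, c₁=12, c₂=14, n=26
p_obs = C(12,2)·C(14,10)/C(26,12); sum pmf over tables with pmf ≤ p_obs
p-value (two-sided) = 0.00794
At α=0.01: p < α → reject H₀

reject H₀: yes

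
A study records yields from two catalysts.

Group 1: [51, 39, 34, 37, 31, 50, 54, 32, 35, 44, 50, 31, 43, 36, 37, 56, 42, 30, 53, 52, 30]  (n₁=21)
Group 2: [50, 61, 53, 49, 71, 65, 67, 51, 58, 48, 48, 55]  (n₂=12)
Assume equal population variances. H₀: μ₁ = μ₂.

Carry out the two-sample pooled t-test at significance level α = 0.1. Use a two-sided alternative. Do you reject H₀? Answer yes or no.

x̄₁=41.286, s₁=8.951, n₁=21
x̄₂=56.333, s₂=7.992, n₂=12
s_p² = [20·8.951² + 11·7.992²]/31 = 74.3533
SE = √(s_p²·(1/21+1/12)) = 3.1204
t = (41.286−56.333)/3.1204 = -4.8224
df = 31
p-value (two-sided) = 0.00004
At α=0.1: p < α → reject H₀

reject H₀: yes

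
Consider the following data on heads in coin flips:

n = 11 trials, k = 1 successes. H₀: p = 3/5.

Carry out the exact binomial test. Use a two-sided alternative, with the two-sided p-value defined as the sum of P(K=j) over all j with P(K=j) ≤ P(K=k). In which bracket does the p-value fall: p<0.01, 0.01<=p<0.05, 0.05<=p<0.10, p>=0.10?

p-value bracket: p<0.01

Exact binomial: n=11, k=1, p₀=3/5=0.6000
P(X=j) = C(n,j)·p₀^j·(1−p₀)^(n−j); p = Σ P(X=j) over j with P(X=j) ≤ P(X=1)
p-value (two-sided) = 0.00073
→ bracket: p<0.01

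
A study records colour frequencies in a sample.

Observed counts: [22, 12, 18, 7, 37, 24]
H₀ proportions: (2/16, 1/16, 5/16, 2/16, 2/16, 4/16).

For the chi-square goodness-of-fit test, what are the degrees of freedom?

df = k − 1 = 6 − 1 = 5

degrees of freedom = 5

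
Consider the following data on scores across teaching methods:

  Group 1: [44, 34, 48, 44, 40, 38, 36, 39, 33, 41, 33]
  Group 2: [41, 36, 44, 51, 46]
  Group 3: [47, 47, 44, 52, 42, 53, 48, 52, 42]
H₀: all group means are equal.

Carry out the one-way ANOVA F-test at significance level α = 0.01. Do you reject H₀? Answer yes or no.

reject H₀: yes

Group means [39.09, 43.60, 47.44], grand mean 43.000
SSB = Σnᵢ(x̄ᵢ−x̄)² = 347.669; SSW = ΣΣ(x−x̄ᵢ)² = 512.331
MSB = 347.669/2 = 173.8343; MSW = 512.331/22 = 23.2878
F = MSB/MSW = 7.4646
df = (2, 22)
p-value (upper-tail) = 0.00335
At α=0.01: p < α → reject H₀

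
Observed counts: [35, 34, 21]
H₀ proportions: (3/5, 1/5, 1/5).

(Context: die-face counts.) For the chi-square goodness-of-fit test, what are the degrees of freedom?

df = k − 1 = 3 − 1 = 2

degrees of freedom = 2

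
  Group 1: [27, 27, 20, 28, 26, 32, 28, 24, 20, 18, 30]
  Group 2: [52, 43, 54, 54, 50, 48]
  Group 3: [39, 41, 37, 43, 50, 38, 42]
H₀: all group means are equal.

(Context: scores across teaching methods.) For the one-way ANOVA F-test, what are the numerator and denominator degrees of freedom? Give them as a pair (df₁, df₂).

k = 3 groups, N = 24 total
df = (k−1, N−k) = (3−1, 24−3) = (2, 21)

degrees of freedom = [2, 21]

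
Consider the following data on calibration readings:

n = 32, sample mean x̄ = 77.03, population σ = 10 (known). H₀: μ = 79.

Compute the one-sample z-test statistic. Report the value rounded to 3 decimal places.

test statistic = -1.114

SE = σ/√n = 10/√32 = 1.7678
z = (x̄−μ₀)/SE = (77.03−79)/1.7678 = -1.1144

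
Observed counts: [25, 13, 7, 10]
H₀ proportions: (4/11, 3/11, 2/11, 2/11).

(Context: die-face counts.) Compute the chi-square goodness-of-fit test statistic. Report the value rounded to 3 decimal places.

n = 55; E_i = n·p_i = [20.00, 15.00, 10.00, 10.00]
χ² = (25−20.00)²/20.00 + (13−15.00)²/15.00 + (7−10.00)²/10.00 + (10−10.00)²/10.00 = 2.4167
df = 3

test statistic = 2.417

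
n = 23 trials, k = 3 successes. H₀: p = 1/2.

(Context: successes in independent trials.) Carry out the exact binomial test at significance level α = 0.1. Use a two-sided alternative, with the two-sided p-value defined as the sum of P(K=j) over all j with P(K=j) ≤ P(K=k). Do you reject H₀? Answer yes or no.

reject H₀: yes

Exact binomial: n=23, k=3, p₀=1/2=0.5000
P(X=j) = C(n,j)·p₀^j·(1−p₀)^(n−j); p = Σ P(X=j) over j with P(X=j) ≤ P(X=3)
p-value (two-sided) = 0.00049
At α=0.1: p < α → reject H₀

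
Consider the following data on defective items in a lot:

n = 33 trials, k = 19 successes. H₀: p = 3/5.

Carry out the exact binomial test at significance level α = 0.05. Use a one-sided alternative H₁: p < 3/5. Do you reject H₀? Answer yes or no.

Exact binomial: n=33, k=19, p₀=3/5=0.6000
P(X≤19) from Σ C(n,i)·p₀^i·(1−p₀)^(n−i)
p-value (one-sided, H₁ less) = 0.45296
At α=0.05: p ≥ α → fail to reject H₀

reject H₀: no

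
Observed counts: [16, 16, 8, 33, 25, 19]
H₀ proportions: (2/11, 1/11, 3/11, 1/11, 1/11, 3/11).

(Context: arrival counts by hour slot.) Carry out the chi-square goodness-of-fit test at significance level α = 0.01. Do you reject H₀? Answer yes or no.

reject H₀: yes

n = 117; E_i = n·p_i = [21.27, 10.64, 31.91, 10.64, 10.64, 31.91]
χ² = (16−21.27)²/21.27 + (16−10.64)²/10.64 + (8−31.91)²/31.91 + (33−10.64)²/10.64 + (25−10.64)²/10.64 + (19−31.91)²/31.91 = 93.5670
df = 5
p-value (upper-tail) = 0.00000
At α=0.01: p < α → reject H₀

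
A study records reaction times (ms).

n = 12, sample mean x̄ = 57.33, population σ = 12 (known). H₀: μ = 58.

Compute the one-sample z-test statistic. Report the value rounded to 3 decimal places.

test statistic = -0.193

SE = σ/√n = 12/√12 = 3.4641
z = (x̄−μ₀)/SE = (57.33−58)/3.4641 = -0.1934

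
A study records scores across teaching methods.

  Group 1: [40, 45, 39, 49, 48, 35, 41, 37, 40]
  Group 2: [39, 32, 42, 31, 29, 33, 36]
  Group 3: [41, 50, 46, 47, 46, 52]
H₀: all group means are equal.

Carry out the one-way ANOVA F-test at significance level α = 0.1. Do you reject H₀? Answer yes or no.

Group means [41.56, 34.57, 47.00], grand mean 40.818
SSB = Σnᵢ(x̄ᵢ−x̄)² = 507.336; SSW = ΣΣ(x−x̄ᵢ)² = 385.937
MSB = 507.336/2 = 253.6681; MSW = 385.937/19 = 20.3124
F = MSB/MSW = 12.4883
df = (2, 19)
p-value (upper-tail) = 0.00034
At α=0.1: p < α → reject H₀

reject H₀: yes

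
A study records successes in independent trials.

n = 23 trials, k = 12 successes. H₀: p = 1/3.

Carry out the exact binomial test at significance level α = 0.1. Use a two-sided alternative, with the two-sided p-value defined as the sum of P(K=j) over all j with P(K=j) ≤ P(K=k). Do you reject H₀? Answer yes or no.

Exact binomial: n=23, k=12, p₀=1/3=0.3333
P(X=j) = C(n,j)·p₀^j·(1−p₀)^(n−j); p = Σ P(X=j) over j with P(X=j) ≤ P(X=12)
p-value (two-sided) = 0.07453
At α=0.1: p < α → reject H₀

reject H₀: yes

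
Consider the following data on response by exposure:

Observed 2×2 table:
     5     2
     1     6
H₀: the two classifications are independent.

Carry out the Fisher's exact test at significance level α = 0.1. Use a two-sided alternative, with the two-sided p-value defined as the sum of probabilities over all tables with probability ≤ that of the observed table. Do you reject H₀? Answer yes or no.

Margins: r₁=7, r₂=7, c₁=6, c₂=8, n=14
p_obs = C(7,5)·C(7,1)/C(14,6); sum pmf over tables with pmf ≤ p_obs
p-value (two-sided) = 0.10256
At α=0.1: p ≥ α → fail to reject H₀

reject H₀: no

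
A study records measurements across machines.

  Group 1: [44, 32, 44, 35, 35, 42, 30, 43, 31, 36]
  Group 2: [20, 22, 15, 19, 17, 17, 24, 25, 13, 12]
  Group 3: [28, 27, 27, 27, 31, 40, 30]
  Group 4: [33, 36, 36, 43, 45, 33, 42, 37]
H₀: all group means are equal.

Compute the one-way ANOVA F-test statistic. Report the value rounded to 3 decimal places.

test statistic = 33.459

Group means [37.20, 18.40, 30.00, 38.12], grand mean 30.600
SSB = Σnᵢ(x̄ᵢ−x̄)² = 2379.525; SSW = ΣΣ(x−x̄ᵢ)² = 734.875
MSB = 2379.525/3 = 793.1750; MSW = 734.875/31 = 23.7056
F = MSB/MSW = 33.4593
df = (3, 31)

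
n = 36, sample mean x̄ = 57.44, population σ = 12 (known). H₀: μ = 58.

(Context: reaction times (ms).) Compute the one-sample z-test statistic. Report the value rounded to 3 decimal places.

test statistic = -0.280

SE = σ/√n = 12/√36 = 2.0000
z = (x̄−μ₀)/SE = (57.44−58)/2.0000 = -0.2800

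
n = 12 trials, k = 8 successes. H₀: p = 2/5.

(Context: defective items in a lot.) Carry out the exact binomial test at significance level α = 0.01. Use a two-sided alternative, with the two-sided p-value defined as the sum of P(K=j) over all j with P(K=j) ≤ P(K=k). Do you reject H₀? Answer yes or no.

reject H₀: no

Exact binomial: n=12, k=8, p₀=2/5=0.4000
P(X=j) = C(n,j)·p₀^j·(1−p₀)^(n−j); p = Σ P(X=j) over j with P(X=j) ≤ P(X=8)
p-value (two-sided) = 0.07690
At α=0.01: p ≥ α → fail to reject H₀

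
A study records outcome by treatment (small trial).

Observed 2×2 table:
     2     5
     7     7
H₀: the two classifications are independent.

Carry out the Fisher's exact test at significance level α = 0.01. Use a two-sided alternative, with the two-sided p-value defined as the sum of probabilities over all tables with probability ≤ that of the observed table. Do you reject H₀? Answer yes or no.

reject H₀: no

Margins: r₁=7, r₂=14, c₁=9, c₂=12, n=21
p_obs = C(7,2)·C(14,7)/C(21,9); sum pmf over tables with pmf ≤ p_obs
p-value (two-sided) = 0.64241
At α=0.01: p ≥ α → fail to reject H₀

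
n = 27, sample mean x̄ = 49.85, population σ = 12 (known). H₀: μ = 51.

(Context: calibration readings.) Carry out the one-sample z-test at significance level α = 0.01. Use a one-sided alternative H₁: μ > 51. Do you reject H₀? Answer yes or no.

reject H₀: no

SE = σ/√n = 12/√27 = 2.3094
z = (x̄−μ₀)/SE = (49.85−51)/2.3094 = -0.4980
p-value (one-sided, H₁ greater) = 0.69075
At α=0.01: p ≥ α → fail to reject H₀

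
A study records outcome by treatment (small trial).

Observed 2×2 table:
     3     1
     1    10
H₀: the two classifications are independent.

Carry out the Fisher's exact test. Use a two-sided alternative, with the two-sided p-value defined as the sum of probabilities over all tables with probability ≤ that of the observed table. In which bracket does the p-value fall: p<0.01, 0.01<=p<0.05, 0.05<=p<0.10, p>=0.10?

Margins: r₁=4, r₂=11, c₁=4, c₂=11, n=15
p_obs = C(4,3)·C(11,1)/C(15,4); sum pmf over tables with pmf ≤ p_obs
p-value (two-sided) = 0.03297
→ bracket: 0.01<=p<0.05

p-value bracket: 0.01<=p<0.05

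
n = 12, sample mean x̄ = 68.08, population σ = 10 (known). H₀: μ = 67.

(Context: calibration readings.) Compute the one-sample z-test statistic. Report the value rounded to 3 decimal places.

SE = σ/√n = 10/√12 = 2.8868
z = (x̄−μ₀)/SE = (68.08−67)/2.8868 = 0.3741

test statistic = 0.374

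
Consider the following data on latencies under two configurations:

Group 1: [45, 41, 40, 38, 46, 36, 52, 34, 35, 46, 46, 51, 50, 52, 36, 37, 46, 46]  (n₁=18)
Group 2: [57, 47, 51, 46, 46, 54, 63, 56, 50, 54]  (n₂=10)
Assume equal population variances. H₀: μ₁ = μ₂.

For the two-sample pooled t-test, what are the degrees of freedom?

df = n₁ + n₂ − 2 = 18 + 10 − 2 = 26

degrees of freedom = 26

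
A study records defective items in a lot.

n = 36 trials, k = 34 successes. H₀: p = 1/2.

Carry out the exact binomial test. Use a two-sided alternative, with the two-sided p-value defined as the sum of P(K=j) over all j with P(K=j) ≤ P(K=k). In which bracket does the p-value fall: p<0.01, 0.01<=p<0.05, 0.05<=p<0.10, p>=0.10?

p-value bracket: p<0.01

Exact binomial: n=36, k=34, p₀=1/2=0.5000
P(X=j) = C(n,j)·p₀^j·(1−p₀)^(n−j); p = Σ P(X=j) over j with P(X=j) ≤ P(X=34)
p-value (two-sided) = 0.00000
→ bracket: p<0.01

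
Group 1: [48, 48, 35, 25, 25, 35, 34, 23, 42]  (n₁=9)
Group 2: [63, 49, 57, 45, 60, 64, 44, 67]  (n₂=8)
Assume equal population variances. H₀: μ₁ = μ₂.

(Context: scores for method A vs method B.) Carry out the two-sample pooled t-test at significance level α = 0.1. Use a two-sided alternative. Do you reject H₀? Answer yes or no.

x̄₁=35.000, s₁=9.566, n₁=9
x̄₂=56.125, s₂=8.983, n₂=8
s_p² = [8·9.566² + 7·8.983²]/15 = 86.4583
SE = √(s_p²·(1/9+1/8)) = 4.5182
t = (35.000−56.125)/4.5182 = -4.6756
df = 15
p-value (two-sided) = 0.00030
At α=0.1: p < α → reject H₀

reject H₀: yes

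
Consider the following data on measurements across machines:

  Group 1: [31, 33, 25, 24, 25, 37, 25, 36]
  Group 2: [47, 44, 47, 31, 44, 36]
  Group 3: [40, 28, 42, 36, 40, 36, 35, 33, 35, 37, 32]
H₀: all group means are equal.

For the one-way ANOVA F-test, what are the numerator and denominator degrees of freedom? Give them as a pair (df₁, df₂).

k = 3 groups, N = 25 total
df = (k−1, N−k) = (3−1, 25−3) = (2, 22)

degrees of freedom = [2, 22]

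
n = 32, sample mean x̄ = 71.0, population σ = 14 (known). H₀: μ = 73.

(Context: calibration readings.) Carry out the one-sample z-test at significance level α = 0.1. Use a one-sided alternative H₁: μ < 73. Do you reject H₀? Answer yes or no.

reject H₀: no

SE = σ/√n = 14/√32 = 2.4749
z = (x̄−μ₀)/SE = (71.0−73)/2.4749 = -0.8081
p-value (one-sided, H₁ less) = 0.20951
At α=0.1: p ≥ α → fail to reject H₀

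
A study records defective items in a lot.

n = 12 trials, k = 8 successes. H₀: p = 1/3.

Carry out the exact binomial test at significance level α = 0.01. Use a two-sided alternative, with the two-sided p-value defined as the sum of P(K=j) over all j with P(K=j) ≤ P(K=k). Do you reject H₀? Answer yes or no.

Exact binomial: n=12, k=8, p₀=1/3=0.3333
P(X=j) = C(n,j)·p₀^j·(1−p₀)^(n−j); p = Σ P(X=j) over j with P(X=j) ≤ P(X=8)
p-value (two-sided) = 0.02647
At α=0.01: p ≥ α → fail to reject H₀

reject H₀: no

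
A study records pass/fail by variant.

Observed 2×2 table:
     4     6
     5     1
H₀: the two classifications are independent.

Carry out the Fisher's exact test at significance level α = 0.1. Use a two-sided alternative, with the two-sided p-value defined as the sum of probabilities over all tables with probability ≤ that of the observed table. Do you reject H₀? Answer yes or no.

Margins: r₁=10, r₂=6, c₁=9, c₂=7, n=16
p_obs = C(10,4)·C(6,5)/C(16,9); sum pmf over tables with pmf ≤ p_obs
p-value (two-sided) = 0.14510
At α=0.1: p ≥ α → fail to reject H₀

reject H₀: no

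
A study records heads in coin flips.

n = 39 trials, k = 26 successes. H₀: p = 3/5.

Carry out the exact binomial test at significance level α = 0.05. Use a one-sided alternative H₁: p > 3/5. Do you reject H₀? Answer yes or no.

reject H₀: no

Exact binomial: n=39, k=26, p₀=3/5=0.6000
P(X≥26) from Σ C(n,i)·p₀^i·(1−p₀)^(n−i)
p-value (one-sided, H₁ greater) = 0.24835
At α=0.05: p ≥ α → fail to reject H₀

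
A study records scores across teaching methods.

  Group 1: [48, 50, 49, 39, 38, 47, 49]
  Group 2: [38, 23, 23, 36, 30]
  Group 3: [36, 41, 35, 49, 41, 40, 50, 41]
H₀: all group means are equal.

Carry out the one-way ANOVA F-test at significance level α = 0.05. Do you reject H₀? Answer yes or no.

Group means [45.71, 30.00, 41.62], grand mean 40.150
SSB = Σnᵢ(x̄ᵢ−x̄)² = 749.246; SSW = ΣΣ(x−x̄ᵢ)² = 553.304
MSB = 749.246/2 = 374.6232; MSW = 553.304/17 = 32.5473
F = MSB/MSW = 11.5101
df = (2, 17)
p-value (upper-tail) = 0.00069
At α=0.05: p < α → reject H₀

reject H₀: yes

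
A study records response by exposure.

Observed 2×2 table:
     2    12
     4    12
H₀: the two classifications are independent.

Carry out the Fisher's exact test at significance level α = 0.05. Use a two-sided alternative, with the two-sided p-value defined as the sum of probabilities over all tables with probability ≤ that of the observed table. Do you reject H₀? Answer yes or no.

Margins: r₁=14, r₂=16, c₁=6, c₂=24, n=30
p_obs = C(14,2)·C(16,4)/C(30,6); sum pmf over tables with pmf ≤ p_obs
p-value (two-sided) = 0.65670
At α=0.05: p ≥ α → fail to reject H₀

reject H₀: no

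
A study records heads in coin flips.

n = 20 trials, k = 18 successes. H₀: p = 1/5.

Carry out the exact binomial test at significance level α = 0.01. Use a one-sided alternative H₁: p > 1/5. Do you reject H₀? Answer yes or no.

reject H₀: yes

Exact binomial: n=20, k=18, p₀=1/5=0.2000
P(X≥18) from Σ C(n,i)·p₀^i·(1−p₀)^(n−i)
p-value (one-sided, H₁ greater) = 0.00000
At α=0.01: p < α → reject H₀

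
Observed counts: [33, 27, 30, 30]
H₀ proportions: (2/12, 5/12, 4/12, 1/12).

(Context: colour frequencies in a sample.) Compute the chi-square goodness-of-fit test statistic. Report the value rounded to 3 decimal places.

n = 120; E_i = n·p_i = [20.00, 50.00, 40.00, 10.00]
χ² = (33−20.00)²/20.00 + (27−50.00)²/50.00 + (30−40.00)²/40.00 + (30−10.00)²/10.00 = 61.5300
df = 3

test statistic = 61.530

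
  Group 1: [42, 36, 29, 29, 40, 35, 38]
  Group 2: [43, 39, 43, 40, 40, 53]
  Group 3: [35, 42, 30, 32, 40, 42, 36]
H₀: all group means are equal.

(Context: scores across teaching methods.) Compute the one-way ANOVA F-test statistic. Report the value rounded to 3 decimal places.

test statistic = 4.040

Group means [35.57, 43.00, 36.71], grand mean 38.200
SSB = Σnᵢ(x̄ᵢ−x̄)² = 202.057; SSW = ΣΣ(x−x̄ᵢ)² = 425.143
MSB = 202.057/2 = 101.0286; MSW = 425.143/17 = 25.0084
F = MSB/MSW = 4.0398
df = (2, 17)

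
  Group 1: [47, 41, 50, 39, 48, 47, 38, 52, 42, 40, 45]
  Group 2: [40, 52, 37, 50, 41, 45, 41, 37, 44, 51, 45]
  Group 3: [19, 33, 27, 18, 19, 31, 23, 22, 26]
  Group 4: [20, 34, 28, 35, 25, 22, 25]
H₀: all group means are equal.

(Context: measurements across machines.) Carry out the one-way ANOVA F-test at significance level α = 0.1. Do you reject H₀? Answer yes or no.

reject H₀: yes

Group means [44.45, 43.91, 24.22, 27.00], grand mean 36.289
SSB = Σnᵢ(x̄ᵢ−x̄)² = 3286.624; SSW = ΣΣ(x−x̄ᵢ)² = 935.192
MSB = 3286.624/3 = 1095.5413; MSW = 935.192/34 = 27.5056
F = MSB/MSW = 39.8297
df = (3, 34)
p-value (upper-tail) = 0.00000
At α=0.1: p < α → reject H₀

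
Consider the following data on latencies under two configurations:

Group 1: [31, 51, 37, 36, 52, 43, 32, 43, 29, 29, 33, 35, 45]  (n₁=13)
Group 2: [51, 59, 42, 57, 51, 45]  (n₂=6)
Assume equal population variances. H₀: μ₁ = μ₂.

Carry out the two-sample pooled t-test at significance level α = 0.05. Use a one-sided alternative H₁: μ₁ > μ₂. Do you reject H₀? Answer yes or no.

x̄₁=38.154, s₁=7.904, n₁=13
x̄₂=50.833, s₂=6.585, n₂=6
s_p² = [12·7.904² + 5·6.585²]/17 = 56.8544
SE = √(s_p²·(1/13+1/6)) = 3.7214
t = (38.154−50.833)/3.7214 = -3.4071
df = 17
p-value (one-sided, H₁ greater) = 0.99832
At α=0.05: p ≥ α → fail to reject H₀

reject H₀: no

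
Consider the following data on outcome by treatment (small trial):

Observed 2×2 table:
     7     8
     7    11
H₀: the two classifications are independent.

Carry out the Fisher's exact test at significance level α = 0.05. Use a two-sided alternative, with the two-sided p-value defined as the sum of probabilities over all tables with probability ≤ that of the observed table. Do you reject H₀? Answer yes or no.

reject H₀: no

Margins: r₁=15, r₂=18, c₁=14, c₂=19, n=33
p_obs = C(15,7)·C(18,7)/C(33,14); sum pmf over tables with pmf ≤ p_obs
p-value (two-sided) = 0.73253
At α=0.05: p ≥ α → fail to reject H₀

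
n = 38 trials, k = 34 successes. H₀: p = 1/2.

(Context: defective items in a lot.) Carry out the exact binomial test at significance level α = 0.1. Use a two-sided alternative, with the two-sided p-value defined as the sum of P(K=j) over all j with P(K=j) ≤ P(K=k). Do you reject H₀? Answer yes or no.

Exact binomial: n=38, k=34, p₀=1/2=0.5000
P(X=j) = C(n,j)·p₀^j·(1−p₀)^(n−j); p = Σ P(X=j) over j with P(X=j) ≤ P(X=34)
p-value (two-sided) = 0.00000
At α=0.1: p < α → reject H₀

reject H₀: yes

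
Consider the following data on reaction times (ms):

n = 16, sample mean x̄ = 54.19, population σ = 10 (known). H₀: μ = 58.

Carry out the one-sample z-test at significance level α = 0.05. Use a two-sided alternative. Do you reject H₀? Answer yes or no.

SE = σ/√n = 10/√16 = 2.5000
z = (x̄−μ₀)/SE = (54.19−58)/2.5000 = -1.5240
p-value (two-sided) = 0.12751
At α=0.05: p ≥ α → fail to reject H₀

reject H₀: no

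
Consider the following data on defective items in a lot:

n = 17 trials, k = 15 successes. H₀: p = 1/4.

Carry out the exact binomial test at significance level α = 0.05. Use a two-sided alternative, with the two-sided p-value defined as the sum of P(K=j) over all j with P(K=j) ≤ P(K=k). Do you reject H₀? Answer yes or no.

reject H₀: yes

Exact binomial: n=17, k=15, p₀=1/4=0.2500
P(X=j) = C(n,j)·p₀^j·(1−p₀)^(n−j); p = Σ P(X=j) over j with P(X=j) ≤ P(X=15)
p-value (two-sided) = 0.00000
At α=0.05: p < α → reject H₀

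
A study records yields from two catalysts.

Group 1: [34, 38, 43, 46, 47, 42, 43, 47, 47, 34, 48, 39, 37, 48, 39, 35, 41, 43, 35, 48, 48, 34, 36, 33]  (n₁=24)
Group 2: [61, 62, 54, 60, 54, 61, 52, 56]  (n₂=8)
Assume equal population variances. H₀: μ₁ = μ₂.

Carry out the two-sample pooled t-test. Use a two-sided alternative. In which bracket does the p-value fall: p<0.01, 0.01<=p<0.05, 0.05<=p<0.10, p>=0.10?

p-value bracket: p<0.01

x̄₁=41.042, s₁=5.449, n₁=24
x̄₂=57.500, s₂=3.928, n₂=8
s_p² = [23·5.449² + 7·3.928²]/30 = 26.3653
SE = √(s_p²·(1/24+1/8)) = 2.0962
t = (41.042−57.500)/2.0962 = -7.8514
df = 30
p-value (two-sided) = 0.00000
→ bracket: p<0.01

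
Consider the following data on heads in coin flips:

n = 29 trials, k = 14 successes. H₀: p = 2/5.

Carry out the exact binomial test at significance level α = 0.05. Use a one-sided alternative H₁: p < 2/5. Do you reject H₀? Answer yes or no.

Exact binomial: n=29, k=14, p₀=2/5=0.4000
P(X≤14) from Σ C(n,i)·p₀^i·(1−p₀)^(n−i)
p-value (one-sided, H₁ less) = 0.86379
At α=0.05: p ≥ α → fail to reject H₀

reject H₀: no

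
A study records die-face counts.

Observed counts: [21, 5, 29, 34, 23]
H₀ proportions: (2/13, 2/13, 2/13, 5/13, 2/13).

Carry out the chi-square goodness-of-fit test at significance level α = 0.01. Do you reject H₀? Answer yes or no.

reject H₀: yes

n = 112; E_i = n·p_i = [17.23, 17.23, 17.23, 43.08, 17.23]
χ² = (21−17.23)²/17.23 + (5−17.23)²/17.23 + (29−17.23)²/17.23 + (34−43.08)²/43.08 + (23−17.23)²/17.23 = 21.3893
df = 4
p-value (upper-tail) = 0.00027
At α=0.01: p < α → reject H₀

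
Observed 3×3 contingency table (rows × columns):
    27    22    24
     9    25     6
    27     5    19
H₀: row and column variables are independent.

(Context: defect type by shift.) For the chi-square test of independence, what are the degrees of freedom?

degrees of freedom = 4

df = (r−1)(c−1) = (3−1)·(3−1) = 4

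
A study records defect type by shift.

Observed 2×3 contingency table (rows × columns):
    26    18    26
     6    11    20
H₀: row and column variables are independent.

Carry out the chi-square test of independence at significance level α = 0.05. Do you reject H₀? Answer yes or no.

reject H₀: no

Row totals [70, 37], col totals [32, 29, 46], n=107
χ² = (26−20.93)²/20.93 + (18−18.97)²/18.97 + (26−30.09)²/30.09 + (6−11.07)²/11.07 + (11−10.03)²/10.03 + (20−15.91)²/15.91 = 5.2987
df = 2
p-value (upper-tail) = 0.07070
At α=0.05: p ≥ α → fail to reject H₀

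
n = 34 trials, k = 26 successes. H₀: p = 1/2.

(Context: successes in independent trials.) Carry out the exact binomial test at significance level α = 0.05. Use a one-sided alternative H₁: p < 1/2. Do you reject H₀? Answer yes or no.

reject H₀: no

Exact binomial: n=34, k=26, p₀=1/2=0.5000
P(X≤26) from Σ C(n,i)·p₀^i·(1−p₀)^(n−i)
p-value (one-sided, H₁ less) = 0.99959
At α=0.05: p ≥ α → fail to reject H₀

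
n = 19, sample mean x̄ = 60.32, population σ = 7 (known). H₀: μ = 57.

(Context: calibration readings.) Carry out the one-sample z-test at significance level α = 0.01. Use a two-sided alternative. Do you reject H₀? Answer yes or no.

reject H₀: no

SE = σ/√n = 7/√19 = 1.6059
z = (x̄−μ₀)/SE = (60.32−57)/1.6059 = 2.0674
p-value (two-sided) = 0.03870
At α=0.01: p ≥ α → fail to reject H₀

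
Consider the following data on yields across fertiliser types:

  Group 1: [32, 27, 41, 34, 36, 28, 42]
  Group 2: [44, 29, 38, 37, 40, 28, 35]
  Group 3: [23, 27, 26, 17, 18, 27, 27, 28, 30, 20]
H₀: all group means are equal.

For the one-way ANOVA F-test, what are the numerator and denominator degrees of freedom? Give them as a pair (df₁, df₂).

k = 3 groups, N = 24 total
df = (k−1, N−k) = (3−1, 24−3) = (2, 21)

degrees of freedom = [2, 21]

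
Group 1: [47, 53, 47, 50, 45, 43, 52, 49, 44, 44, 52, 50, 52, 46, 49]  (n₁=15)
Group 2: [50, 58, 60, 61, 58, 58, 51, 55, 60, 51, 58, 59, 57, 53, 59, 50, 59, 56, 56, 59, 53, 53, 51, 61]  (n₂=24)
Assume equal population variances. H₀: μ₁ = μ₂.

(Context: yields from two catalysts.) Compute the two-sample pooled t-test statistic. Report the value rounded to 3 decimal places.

test statistic = -6.762

x̄₁=48.200, s₁=3.321, n₁=15
x̄₂=56.083, s₂=3.670, n₂=24
s_p² = [14·3.321² + 23·3.670²]/37 = 12.5468
SE = √(s_p²·(1/15+1/24)) = 1.1659
t = (48.200−56.083)/1.1659 = -6.7618
df = 37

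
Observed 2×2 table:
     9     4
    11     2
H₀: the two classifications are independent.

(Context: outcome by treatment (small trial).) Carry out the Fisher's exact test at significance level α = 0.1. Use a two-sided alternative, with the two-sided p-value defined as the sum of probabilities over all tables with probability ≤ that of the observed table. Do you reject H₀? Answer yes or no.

Margins: r₁=13, r₂=13, c₁=20, c₂=6, n=26
p_obs = C(13,9)·C(13,11)/C(26,20); sum pmf over tables with pmf ≤ p_obs
p-value (two-sided) = 0.64472
At α=0.1: p ≥ α → fail to reject H₀

reject H₀: no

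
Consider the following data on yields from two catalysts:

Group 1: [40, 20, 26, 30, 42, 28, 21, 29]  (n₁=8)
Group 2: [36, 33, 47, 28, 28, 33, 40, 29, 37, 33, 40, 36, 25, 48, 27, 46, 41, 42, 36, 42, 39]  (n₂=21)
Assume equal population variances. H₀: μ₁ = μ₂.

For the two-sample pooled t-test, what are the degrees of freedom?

degrees of freedom = 27

df = n₁ + n₂ − 2 = 8 + 21 − 2 = 27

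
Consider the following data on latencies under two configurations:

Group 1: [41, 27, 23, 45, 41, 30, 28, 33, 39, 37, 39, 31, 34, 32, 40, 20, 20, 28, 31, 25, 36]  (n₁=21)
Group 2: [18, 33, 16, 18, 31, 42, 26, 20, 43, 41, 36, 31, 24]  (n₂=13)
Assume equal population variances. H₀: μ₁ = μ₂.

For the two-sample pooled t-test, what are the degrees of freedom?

df = n₁ + n₂ − 2 = 21 + 13 − 2 = 32

degrees of freedom = 32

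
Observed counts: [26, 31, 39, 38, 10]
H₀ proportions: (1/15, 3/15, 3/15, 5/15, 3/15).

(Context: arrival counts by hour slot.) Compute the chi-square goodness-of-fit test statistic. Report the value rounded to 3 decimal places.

n = 144; E_i = n·p_i = [9.60, 28.80, 28.80, 48.00, 28.80]
χ² = (26−9.60)²/9.60 + (31−28.80)²/28.80 + (39−28.80)²/28.80 + (38−48.00)²/48.00 + (10−28.80)²/28.80 = 46.1528
df = 4

test statistic = 46.153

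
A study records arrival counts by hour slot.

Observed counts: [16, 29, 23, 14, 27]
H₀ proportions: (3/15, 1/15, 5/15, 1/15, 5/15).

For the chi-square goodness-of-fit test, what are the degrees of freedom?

degrees of freedom = 4

df = k − 1 = 5 − 1 = 4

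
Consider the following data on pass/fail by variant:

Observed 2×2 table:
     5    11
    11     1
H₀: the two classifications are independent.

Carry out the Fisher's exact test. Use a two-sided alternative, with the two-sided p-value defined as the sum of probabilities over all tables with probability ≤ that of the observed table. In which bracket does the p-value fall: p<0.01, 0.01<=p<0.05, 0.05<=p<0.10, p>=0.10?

Margins: r₁=16, r₂=12, c₁=16, c₂=12, n=28
p_obs = C(16,5)·C(12,11)/C(28,16); sum pmf over tables with pmf ≤ p_obs
p-value (two-sided) = 0.00205
→ bracket: p<0.01

p-value bracket: p<0.01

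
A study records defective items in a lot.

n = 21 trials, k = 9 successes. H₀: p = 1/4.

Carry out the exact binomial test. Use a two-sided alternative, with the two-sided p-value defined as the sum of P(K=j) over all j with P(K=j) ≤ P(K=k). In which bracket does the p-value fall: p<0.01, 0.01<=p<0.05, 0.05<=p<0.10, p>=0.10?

Exact binomial: n=21, k=9, p₀=1/4=0.2500
P(X=j) = C(n,j)·p₀^j·(1−p₀)^(n−j); p = Σ P(X=j) over j with P(X=j) ≤ P(X=9)
p-value (two-sided) = 0.07517
→ bracket: 0.05<=p<0.10

p-value bracket: 0.05<=p<0.10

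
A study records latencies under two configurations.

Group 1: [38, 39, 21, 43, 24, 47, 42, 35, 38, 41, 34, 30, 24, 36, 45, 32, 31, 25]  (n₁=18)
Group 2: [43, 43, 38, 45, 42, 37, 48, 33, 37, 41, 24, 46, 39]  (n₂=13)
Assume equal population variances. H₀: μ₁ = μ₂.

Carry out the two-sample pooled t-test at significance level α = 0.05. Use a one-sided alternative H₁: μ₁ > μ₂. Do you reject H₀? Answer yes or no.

reject H₀: no

x̄₁=34.722, s₁=7.729, n₁=18
x̄₂=39.692, s₂=6.290, n₂=13
s_p² = [17·7.729² + 12·6.290²]/29 = 51.3924
SE = √(s_p²·(1/18+1/13)) = 2.6093
t = (34.722−39.692)/2.6093 = -1.9048
df = 29
p-value (one-sided, H₁ greater) = 0.96661
At α=0.05: p ≥ α → fail to reject H₀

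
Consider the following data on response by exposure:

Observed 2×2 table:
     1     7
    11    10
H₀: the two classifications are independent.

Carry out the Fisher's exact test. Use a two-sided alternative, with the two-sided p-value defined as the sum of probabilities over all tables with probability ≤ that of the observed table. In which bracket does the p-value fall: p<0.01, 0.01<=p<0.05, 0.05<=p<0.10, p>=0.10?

Margins: r₁=8, r₂=21, c₁=12, c₂=17, n=29
p_obs = C(8,1)·C(21,11)/C(29,12); sum pmf over tables with pmf ≤ p_obs
p-value (two-sided) = 0.09257
→ bracket: 0.05<=p<0.10

p-value bracket: 0.05<=p<0.10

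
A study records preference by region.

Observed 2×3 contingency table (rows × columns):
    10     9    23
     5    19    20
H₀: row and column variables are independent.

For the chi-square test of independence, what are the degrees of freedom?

df = (r−1)(c−1) = (2−1)·(3−1) = 2

degrees of freedom = 2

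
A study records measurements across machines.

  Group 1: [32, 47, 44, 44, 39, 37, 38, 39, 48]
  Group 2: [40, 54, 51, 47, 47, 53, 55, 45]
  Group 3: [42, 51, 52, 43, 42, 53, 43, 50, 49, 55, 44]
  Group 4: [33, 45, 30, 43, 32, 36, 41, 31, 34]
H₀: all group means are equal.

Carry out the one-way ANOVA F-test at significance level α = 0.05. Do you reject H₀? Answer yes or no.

reject H₀: yes

Group means [40.89, 49.00, 47.64, 36.11], grand mean 43.486
SSB = Σnᵢ(x̄ᵢ−x̄)² = 982.920; SSW = ΣΣ(x−x̄ᵢ)² = 888.323
MSB = 982.920/3 = 327.6400; MSW = 888.323/33 = 26.9189
F = MSB/MSW = 12.1714
df = (3, 33)
p-value (upper-tail) = 0.00002
At α=0.05: p < α → reject H₀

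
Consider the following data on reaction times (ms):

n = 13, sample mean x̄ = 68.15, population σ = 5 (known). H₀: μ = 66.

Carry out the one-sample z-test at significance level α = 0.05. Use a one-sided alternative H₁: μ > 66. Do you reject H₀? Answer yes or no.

reject H₀: no

SE = σ/√n = 5/√13 = 1.3868
z = (x̄−μ₀)/SE = (68.15−66)/1.3868 = 1.5504
p-value (one-sided, H₁ greater) = 0.06052
At α=0.05: p ≥ α → fail to reject H₀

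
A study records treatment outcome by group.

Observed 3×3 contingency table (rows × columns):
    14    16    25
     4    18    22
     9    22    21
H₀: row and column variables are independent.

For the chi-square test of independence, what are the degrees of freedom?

degrees of freedom = 4

df = (r−1)(c−1) = (3−1)·(3−1) = 4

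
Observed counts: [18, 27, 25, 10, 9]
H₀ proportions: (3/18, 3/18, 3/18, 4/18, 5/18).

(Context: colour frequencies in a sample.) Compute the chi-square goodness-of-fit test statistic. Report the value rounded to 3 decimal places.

test statistic = 32.456

n = 89; E_i = n·p_i = [14.83, 14.83, 14.83, 19.78, 24.72]
χ² = (18−14.83)²/14.83 + (27−14.83)²/14.83 + (25−14.83)²/14.83 + (10−19.78)²/19.78 + (9−24.72)²/24.72 = 32.4562
df = 4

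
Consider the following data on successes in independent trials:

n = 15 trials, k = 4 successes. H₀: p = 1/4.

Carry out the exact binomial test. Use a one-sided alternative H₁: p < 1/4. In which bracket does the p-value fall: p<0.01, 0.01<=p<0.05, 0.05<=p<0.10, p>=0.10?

Exact binomial: n=15, k=4, p₀=1/4=0.2500
P(X≤4) from Σ C(n,i)·p₀^i·(1−p₀)^(n−i)
p-value (one-sided, H₁ less) = 0.68649
→ bracket: p>=0.10

p-value bracket: p>=0.10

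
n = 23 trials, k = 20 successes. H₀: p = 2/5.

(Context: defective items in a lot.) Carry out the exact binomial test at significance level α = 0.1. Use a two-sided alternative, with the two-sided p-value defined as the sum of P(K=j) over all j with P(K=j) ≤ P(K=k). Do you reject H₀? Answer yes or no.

Exact binomial: n=23, k=20, p₀=2/5=0.4000
P(X=j) = C(n,j)·p₀^j·(1−p₀)^(n−j); p = Σ P(X=j) over j with P(X=j) ≤ P(X=20)
p-value (two-sided) = 0.00000
At α=0.1: p < α → reject H₀

reject H₀: yes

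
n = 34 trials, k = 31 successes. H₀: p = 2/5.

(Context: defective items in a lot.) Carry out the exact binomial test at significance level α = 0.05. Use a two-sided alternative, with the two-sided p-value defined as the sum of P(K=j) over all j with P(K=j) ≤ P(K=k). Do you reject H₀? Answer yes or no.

Exact binomial: n=34, k=31, p₀=2/5=0.4000
P(X=j) = C(n,j)·p₀^j·(1−p₀)^(n−j); p = Σ P(X=j) over j with P(X=j) ≤ P(X=31)
p-value (two-sided) = 0.00000
At α=0.05: p < α → reject H₀

reject H₀: yes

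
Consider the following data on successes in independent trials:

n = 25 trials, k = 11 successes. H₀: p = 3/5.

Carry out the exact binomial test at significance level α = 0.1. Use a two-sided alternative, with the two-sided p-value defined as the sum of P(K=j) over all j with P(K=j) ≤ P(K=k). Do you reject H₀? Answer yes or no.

Exact binomial: n=25, k=11, p₀=3/5=0.6000
P(X=j) = C(n,j)·p₀^j·(1−p₀)^(n−j); p = Σ P(X=j) over j with P(X=j) ≤ P(X=11)
p-value (two-sided) = 0.10716
At α=0.1: p ≥ α → fail to reject H₀

reject H₀: no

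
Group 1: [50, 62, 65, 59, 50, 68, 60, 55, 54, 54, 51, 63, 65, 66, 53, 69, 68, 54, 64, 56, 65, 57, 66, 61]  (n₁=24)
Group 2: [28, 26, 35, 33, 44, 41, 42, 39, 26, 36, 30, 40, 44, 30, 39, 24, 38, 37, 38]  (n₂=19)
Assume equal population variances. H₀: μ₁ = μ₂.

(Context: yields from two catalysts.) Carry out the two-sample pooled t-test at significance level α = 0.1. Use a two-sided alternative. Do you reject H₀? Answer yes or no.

reject H₀: yes

x̄₁=59.792, s₁=6.164, n₁=24
x̄₂=35.263, s₂=6.288, n₂=19
s_p² = [23·6.164² + 18·6.288²]/41 = 38.6742
SE = √(s_p²·(1/24+1/19)) = 1.9097
t = (59.792−35.263)/1.9097 = 12.8442
df = 41
p-value (two-sided) = 0.00000
At α=0.1: p < α → reject H₀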